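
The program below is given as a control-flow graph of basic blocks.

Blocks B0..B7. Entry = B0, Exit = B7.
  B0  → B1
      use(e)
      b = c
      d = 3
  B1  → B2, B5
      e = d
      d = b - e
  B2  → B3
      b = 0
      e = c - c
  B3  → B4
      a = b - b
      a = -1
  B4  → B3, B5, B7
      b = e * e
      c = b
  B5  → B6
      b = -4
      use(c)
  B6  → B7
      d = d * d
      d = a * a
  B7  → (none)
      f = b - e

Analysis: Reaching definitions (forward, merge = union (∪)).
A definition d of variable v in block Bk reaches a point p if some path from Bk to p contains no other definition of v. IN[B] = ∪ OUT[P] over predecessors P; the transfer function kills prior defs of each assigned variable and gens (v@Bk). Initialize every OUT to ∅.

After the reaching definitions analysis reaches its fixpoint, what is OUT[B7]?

Answer: {a@B3, b@B4, b@B5, c@B4, d@B1, d@B6, e@B1, e@B2, f@B7}

Trace:
Per-block solution:
  B0: | IN={} | OUT={b@B0, d@B0}
  B1: | IN={b@B0, d@B0} | OUT={b@B0, d@B1, e@B1}
  B2: | IN={b@B0, d@B1, e@B1} | OUT={b@B2, d@B1, e@B2}
  B3: | IN={a@B3, b@B2, b@B4, c@B4, d@B1, e@B2} | OUT={a@B3, b@B2, b@B4, c@B4, d@B1, e@B2}
  B4: | IN={a@B3, b@B2, b@B4, c@B4, d@B1, e@B2} | OUT={a@B3, b@B4, c@B4, d@B1, e@B2}
  B5: | IN={a@B3, b@B0, b@B4, c@B4, d@B1, e@B1, e@B2} | OUT={a@B3, b@B5, c@B4, d@B1, e@B1, e@B2}
  B6: | IN={a@B3, b@B5, c@B4, d@B1, e@B1, e@B2} | OUT={a@B3, b@B5, c@B4, d@B6, e@B1, e@B2}
  B7: | IN={a@B3, b@B4, b@B5, c@B4, d@B1, d@B6, e@B1, e@B2} | OUT={a@B3, b@B4, b@B5, c@B4, d@B1, d@B6, e@B1, e@B2, f@B7}

Merge at B7: IN[B7] = OUT[B4] ⊔ OUT[B6] = {a@B3, b@B4, b@B5, c@B4, d@B1, d@B6, e@B1, e@B2}
Applying B7's transfer function to that IN value gives OUT[B7] (row B7 above).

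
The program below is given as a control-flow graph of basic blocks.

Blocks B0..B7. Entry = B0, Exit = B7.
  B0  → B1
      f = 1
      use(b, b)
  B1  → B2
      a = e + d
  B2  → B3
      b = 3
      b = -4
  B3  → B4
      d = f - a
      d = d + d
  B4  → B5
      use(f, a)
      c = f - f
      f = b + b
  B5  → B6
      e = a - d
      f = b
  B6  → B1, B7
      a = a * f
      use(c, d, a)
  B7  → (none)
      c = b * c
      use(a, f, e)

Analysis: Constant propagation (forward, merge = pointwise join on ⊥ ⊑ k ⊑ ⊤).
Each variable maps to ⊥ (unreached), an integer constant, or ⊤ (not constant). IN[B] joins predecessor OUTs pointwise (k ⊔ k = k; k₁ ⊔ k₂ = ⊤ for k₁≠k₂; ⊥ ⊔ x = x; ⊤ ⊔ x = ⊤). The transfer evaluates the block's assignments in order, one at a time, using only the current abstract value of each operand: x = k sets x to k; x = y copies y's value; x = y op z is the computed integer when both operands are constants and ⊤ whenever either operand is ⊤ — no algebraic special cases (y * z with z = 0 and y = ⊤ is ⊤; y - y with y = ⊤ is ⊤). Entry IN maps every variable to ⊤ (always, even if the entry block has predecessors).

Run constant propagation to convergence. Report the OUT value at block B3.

Per-block solution:
  B0:   IN=(all ⊤)   OUT={f:1; rest ⊤}
  B1:   IN=(all ⊤)   OUT=(all ⊤)
  B2:   IN=(all ⊤)   OUT={b:-4; rest ⊤}
  B3:   IN={b:-4; rest ⊤}   OUT={b:-4; rest ⊤}
  B4:   IN={b:-4; rest ⊤}   OUT={b:-4, f:-8; rest ⊤}
  B5:   IN={b:-4, f:-8; rest ⊤}   OUT={b:-4, f:-4; rest ⊤}
  B6:   IN={b:-4, f:-4; rest ⊤}   OUT={b:-4, f:-4; rest ⊤}
  B7:   IN={b:-4, f:-4; rest ⊤}   OUT={b:-4, f:-4; rest ⊤}

Merge at B3: IN[B3] = OUT[B2] = {a: ⊤, b: -4, c: ⊤, d: ⊤, e: ⊤, f: ⊤}
Applying B3's transfer function to that IN value gives OUT[B3] (row B3 above).

Answer: {a: ⊤, b: -4, c: ⊤, d: ⊤, e: ⊤, f: ⊤}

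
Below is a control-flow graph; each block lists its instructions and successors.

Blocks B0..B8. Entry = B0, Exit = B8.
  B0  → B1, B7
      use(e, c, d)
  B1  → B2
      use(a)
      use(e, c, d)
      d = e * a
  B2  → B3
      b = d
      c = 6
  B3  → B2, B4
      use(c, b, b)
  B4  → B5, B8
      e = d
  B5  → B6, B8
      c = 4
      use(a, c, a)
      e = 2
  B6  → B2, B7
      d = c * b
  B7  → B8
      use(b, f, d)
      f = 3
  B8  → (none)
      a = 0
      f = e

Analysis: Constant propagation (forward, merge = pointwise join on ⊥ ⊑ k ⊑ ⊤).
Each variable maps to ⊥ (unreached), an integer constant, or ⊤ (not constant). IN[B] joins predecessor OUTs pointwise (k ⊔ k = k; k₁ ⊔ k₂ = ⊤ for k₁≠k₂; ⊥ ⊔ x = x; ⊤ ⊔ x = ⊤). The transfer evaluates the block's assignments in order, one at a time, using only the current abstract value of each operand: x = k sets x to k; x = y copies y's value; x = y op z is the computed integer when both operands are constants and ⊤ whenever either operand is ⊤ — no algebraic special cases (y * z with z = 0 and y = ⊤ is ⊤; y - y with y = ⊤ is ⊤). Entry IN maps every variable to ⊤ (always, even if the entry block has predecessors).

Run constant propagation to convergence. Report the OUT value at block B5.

Fixpoint table:
  B0:  IN=(all ⊤)  OUT=(all ⊤)
  B1:  IN=(all ⊤)  OUT=(all ⊤)
  B2:  IN=(all ⊤)  OUT={c:6; rest ⊤}
  B3:  IN={c:6; rest ⊤}  OUT={c:6; rest ⊤}
  B4:  IN={c:6; rest ⊤}  OUT={c:6; rest ⊤}
  B5:  IN={c:6; rest ⊤}  OUT={c:4, e:2; rest ⊤}
  B6:  IN={c:4, e:2; rest ⊤}  OUT={c:4, e:2; rest ⊤}
  B7:  IN=(all ⊤)  OUT={f:3; rest ⊤}
  B8:  IN=(all ⊤)  OUT={a:0; rest ⊤}

Merge at B5: IN[B5] = OUT[B4] = {a: ⊤, b: ⊤, c: 6, d: ⊤, e: ⊤, f: ⊤}
Applying B5's transfer function to that IN value gives OUT[B5] (row B5 above).

Answer: {a: ⊤, b: ⊤, c: 4, d: ⊤, e: 2, f: ⊤}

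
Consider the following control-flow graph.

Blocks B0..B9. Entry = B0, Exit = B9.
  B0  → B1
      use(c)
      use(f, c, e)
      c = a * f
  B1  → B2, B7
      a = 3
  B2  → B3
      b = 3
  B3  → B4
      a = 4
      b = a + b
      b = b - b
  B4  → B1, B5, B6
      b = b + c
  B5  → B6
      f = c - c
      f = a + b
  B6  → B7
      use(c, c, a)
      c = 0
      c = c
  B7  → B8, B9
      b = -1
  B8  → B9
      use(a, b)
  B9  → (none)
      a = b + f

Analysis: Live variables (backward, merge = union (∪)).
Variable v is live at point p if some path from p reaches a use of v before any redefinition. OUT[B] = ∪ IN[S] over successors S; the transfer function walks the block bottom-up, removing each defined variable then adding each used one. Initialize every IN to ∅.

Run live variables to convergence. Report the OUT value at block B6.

Answer: {a, f}

Derivation:
Converged values:
  B0:   IN={a, c, e, f}   OUT={c, f}
  B1:   IN={c, f}   OUT={a, c, f}
  B2:   IN={c, f}   OUT={b, c, f}
  B3:   IN={b, c, f}   OUT={a, b, c, f}
  B4:   IN={a, b, c, f}   OUT={a, b, c, f}
  B5:   IN={a, b, c}   OUT={a, c, f}
  B6:   IN={a, c, f}   OUT={a, f}
  B7:   IN={a, f}   OUT={a, b, f}
  B8:   IN={a, b, f}   OUT={b, f}
  B9:   IN={b, f}   OUT={}

Merge at B6: OUT[B6] = IN[B7] = {a, f}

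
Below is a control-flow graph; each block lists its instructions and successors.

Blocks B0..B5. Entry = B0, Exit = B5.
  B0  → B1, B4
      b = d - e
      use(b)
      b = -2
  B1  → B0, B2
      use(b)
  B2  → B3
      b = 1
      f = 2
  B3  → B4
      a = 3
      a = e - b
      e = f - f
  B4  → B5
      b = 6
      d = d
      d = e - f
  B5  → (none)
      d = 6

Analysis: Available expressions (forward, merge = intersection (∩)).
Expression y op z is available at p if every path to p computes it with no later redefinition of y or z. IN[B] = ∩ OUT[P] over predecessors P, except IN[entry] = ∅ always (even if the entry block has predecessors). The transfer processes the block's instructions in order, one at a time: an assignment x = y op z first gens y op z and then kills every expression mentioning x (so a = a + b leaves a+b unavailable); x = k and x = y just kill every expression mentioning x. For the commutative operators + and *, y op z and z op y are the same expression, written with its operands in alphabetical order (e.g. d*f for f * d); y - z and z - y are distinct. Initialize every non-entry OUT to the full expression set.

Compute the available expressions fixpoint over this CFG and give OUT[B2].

Fixpoint table:
  B0: | IN={} | OUT={d-e}
  B1: | IN={d-e} | OUT={d-e}
  B2: | IN={d-e} | OUT={d-e}
  B3: | IN={d-e} | OUT={f-f}
  B4: | IN={} | OUT={e-f}
  B5: | IN={e-f} | OUT={e-f}

Merge at B2: IN[B2] = OUT[B1] = {d-e}
Applying B2's transfer function to that IN value gives OUT[B2] (row B2 above).

Answer: {d-e}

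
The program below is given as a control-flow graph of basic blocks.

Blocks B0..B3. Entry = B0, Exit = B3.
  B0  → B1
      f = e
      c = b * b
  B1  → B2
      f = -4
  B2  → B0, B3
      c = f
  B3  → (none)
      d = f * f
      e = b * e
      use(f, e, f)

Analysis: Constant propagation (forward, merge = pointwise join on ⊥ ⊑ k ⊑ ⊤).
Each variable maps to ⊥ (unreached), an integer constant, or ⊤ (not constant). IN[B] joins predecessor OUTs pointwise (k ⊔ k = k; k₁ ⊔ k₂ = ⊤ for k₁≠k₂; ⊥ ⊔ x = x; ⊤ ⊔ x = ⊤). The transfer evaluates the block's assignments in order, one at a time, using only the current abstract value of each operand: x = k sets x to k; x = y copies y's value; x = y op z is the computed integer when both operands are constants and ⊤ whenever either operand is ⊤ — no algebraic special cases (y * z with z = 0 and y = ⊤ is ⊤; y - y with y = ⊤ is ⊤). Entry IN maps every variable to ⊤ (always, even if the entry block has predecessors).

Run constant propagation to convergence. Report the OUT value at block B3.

Converged values:
  B0:  IN=(all ⊤)  OUT=(all ⊤)
  B1:  IN=(all ⊤)  OUT={f:-4; rest ⊤}
  B2:  IN={f:-4; rest ⊤}  OUT={c:-4, f:-4; rest ⊤}
  B3:  IN={c:-4, f:-4; rest ⊤}  OUT={c:-4, d:16, f:-4; rest ⊤}

Merge at B3: IN[B3] = OUT[B2] = {a: ⊤, b: ⊤, c: -4, d: ⊤, e: ⊤, f: -4}
Applying B3's transfer function to that IN value gives OUT[B3] (row B3 above).

Answer: {a: ⊤, b: ⊤, c: -4, d: 16, e: ⊤, f: -4}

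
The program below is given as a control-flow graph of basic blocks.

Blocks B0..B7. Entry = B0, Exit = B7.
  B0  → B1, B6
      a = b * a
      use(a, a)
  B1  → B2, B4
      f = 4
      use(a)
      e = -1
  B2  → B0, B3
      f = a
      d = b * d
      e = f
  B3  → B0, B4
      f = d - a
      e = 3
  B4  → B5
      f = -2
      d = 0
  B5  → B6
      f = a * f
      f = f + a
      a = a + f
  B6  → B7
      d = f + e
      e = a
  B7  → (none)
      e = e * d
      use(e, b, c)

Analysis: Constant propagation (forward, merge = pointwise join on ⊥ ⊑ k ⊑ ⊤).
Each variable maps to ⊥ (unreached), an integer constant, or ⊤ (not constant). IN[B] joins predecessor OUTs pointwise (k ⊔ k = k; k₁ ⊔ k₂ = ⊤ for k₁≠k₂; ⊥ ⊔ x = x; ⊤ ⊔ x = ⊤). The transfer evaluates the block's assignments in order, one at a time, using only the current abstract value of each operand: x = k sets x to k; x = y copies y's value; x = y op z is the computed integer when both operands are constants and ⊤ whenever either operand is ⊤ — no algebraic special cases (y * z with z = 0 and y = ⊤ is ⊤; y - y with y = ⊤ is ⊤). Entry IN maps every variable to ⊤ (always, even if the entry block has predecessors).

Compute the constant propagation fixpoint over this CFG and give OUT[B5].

Answer: {a: ⊤, b: ⊤, c: ⊤, d: 0, e: ⊤, f: ⊤}

Derivation:
Converged values:
  B0:   IN=(all ⊤)   OUT=(all ⊤)
  B1:   IN=(all ⊤)   OUT={e:-1, f:4; rest ⊤}
  B2:   IN={e:-1, f:4; rest ⊤}   OUT=(all ⊤)
  B3:   IN=(all ⊤)   OUT={e:3; rest ⊤}
  B4:   IN=(all ⊤)   OUT={d:0, f:-2; rest ⊤}
  B5:   IN={d:0, f:-2; rest ⊤}   OUT={d:0; rest ⊤}
  B6:   IN=(all ⊤)   OUT=(all ⊤)
  B7:   IN=(all ⊤)   OUT=(all ⊤)

Merge at B5: IN[B5] = OUT[B4] = {a: ⊤, b: ⊤, c: ⊤, d: 0, e: ⊤, f: -2}
Applying B5's transfer function to that IN value gives OUT[B5] (row B5 above).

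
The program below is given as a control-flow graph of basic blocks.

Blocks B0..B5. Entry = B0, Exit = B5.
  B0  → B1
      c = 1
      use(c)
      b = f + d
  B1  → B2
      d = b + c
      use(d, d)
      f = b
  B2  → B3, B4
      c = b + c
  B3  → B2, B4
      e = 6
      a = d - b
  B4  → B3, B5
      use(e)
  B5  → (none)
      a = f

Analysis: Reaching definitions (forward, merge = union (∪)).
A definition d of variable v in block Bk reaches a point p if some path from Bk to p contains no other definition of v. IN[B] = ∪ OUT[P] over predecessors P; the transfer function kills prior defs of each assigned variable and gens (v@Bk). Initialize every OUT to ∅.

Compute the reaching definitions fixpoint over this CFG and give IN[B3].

Answer: {a@B3, b@B0, c@B2, d@B1, e@B3, f@B1}

Trace:
Fixpoint table:
  B0:  IN={}  OUT={b@B0, c@B0}
  B1:  IN={b@B0, c@B0}  OUT={b@B0, c@B0, d@B1, f@B1}
  B2:  IN={a@B3, b@B0, c@B0, c@B2, d@B1, e@B3, f@B1}  OUT={a@B3, b@B0, c@B2, d@B1, e@B3, f@B1}
  B3:  IN={a@B3, b@B0, c@B2, d@B1, e@B3, f@B1}  OUT={a@B3, b@B0, c@B2, d@B1, e@B3, f@B1}
  B4:  IN={a@B3, b@B0, c@B2, d@B1, e@B3, f@B1}  OUT={a@B3, b@B0, c@B2, d@B1, e@B3, f@B1}
  B5:  IN={a@B3, b@B0, c@B2, d@B1, e@B3, f@B1}  OUT={a@B5, b@B0, c@B2, d@B1, e@B3, f@B1}

Merge at B3: IN[B3] = OUT[B2] ⊔ OUT[B4] = {a@B3, b@B0, c@B2, d@B1, e@B3, f@B1}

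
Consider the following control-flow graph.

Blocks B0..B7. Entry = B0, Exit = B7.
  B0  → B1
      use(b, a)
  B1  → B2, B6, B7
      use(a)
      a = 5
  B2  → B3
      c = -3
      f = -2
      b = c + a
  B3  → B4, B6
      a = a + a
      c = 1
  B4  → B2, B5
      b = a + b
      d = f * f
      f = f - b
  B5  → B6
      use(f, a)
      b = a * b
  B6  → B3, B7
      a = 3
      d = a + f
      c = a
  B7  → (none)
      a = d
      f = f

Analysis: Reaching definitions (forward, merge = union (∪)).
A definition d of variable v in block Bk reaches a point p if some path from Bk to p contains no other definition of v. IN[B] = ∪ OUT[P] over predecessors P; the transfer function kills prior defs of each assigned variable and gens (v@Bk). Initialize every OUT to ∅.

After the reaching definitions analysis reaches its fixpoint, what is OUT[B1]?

Converged values:
  B0:  IN={}  OUT={}
  B1:  IN={}  OUT={a@B1}
  B2:  IN={a@B1, a@B3, b@B4, c@B3, d@B4, f@B4}  OUT={a@B1, a@B3, b@B2, c@B2, d@B4, f@B2}
  B3:  IN={a@B1, a@B3, a@B6, b@B2, b@B5, c@B2, c@B6, d@B4, d@B6, f@B2, f@B4}  OUT={a@B3, b@B2, b@B5, c@B3, d@B4, d@B6, f@B2, f@B4}
  B4:  IN={a@B3, b@B2, b@B5, c@B3, d@B4, d@B6, f@B2, f@B4}  OUT={a@B3, b@B4, c@B3, d@B4, f@B4}
  B5:  IN={a@B3, b@B4, c@B3, d@B4, f@B4}  OUT={a@B3, b@B5, c@B3, d@B4, f@B4}
  B6:  IN={a@B1, a@B3, b@B2, b@B5, c@B3, d@B4, d@B6, f@B2, f@B4}  OUT={a@B6, b@B2, b@B5, c@B6, d@B6, f@B2, f@B4}
  B7:  IN={a@B1, a@B6, b@B2, b@B5, c@B6, d@B6, f@B2, f@B4}  OUT={a@B7, b@B2, b@B5, c@B6, d@B6, f@B7}

Merge at B1: IN[B1] = OUT[B0] = {}
Applying B1's transfer function to that IN value gives OUT[B1] (row B1 above).

Answer: {a@B1}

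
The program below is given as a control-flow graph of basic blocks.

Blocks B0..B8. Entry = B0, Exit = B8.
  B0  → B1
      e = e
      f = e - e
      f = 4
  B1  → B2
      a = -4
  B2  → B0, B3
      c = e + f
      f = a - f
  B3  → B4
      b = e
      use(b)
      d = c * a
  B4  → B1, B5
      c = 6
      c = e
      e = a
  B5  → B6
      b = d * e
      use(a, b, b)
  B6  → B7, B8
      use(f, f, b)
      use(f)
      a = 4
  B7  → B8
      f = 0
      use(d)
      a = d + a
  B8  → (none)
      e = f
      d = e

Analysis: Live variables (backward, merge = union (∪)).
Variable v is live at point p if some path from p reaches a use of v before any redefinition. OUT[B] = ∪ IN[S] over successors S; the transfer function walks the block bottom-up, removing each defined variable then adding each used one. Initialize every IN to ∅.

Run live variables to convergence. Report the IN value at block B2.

Answer: {a, e, f}

Trace:
Converged values:
  B0:   IN={e}   OUT={e, f}
  B1:   IN={e, f}   OUT={a, e, f}
  B2:   IN={a, e, f}   OUT={a, c, e, f}
  B3:   IN={a, c, e, f}   OUT={a, d, e, f}
  B4:   IN={a, d, e, f}   OUT={a, d, e, f}
  B5:   IN={a, d, e, f}   OUT={b, d, f}
  B6:   IN={b, d, f}   OUT={a, d, f}
  B7:   IN={a, d}   OUT={f}
  B8:   IN={f}   OUT={}

Merge at B2: OUT[B2] = IN[B0] ⊔ IN[B3] = {a, c, e, f}
Applying B2's transfer function to that OUT value gives IN[B2] (row B2 above).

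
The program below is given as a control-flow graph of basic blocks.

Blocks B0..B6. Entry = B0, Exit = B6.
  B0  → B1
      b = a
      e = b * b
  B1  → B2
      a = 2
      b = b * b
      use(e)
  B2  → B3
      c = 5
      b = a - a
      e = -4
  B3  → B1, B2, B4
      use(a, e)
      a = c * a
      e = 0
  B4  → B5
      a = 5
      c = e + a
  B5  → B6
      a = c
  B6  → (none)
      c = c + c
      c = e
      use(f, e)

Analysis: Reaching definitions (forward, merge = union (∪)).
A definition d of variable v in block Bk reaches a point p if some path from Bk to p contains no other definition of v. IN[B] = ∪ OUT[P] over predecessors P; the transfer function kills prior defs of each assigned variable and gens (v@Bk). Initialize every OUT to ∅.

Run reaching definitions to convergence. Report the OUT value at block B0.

Answer: {b@B0, e@B0}

Working:
Converged values:
  B0:   IN={}   OUT={b@B0, e@B0}
  B1:   IN={a@B3, b@B0, b@B2, c@B2, e@B0, e@B3}   OUT={a@B1, b@B1, c@B2, e@B0, e@B3}
  B2:   IN={a@B1, a@B3, b@B1, b@B2, c@B2, e@B0, e@B3}   OUT={a@B1, a@B3, b@B2, c@B2, e@B2}
  B3:   IN={a@B1, a@B3, b@B2, c@B2, e@B2}   OUT={a@B3, b@B2, c@B2, e@B3}
  B4:   IN={a@B3, b@B2, c@B2, e@B3}   OUT={a@B4, b@B2, c@B4, e@B3}
  B5:   IN={a@B4, b@B2, c@B4, e@B3}   OUT={a@B5, b@B2, c@B4, e@B3}
  B6:   IN={a@B5, b@B2, c@B4, e@B3}   OUT={a@B5, b@B2, c@B6, e@B3}

B0 is the boundary node: IN[B0] = {}
Applying B0's transfer function to that IN value gives OUT[B0] (row B0 above).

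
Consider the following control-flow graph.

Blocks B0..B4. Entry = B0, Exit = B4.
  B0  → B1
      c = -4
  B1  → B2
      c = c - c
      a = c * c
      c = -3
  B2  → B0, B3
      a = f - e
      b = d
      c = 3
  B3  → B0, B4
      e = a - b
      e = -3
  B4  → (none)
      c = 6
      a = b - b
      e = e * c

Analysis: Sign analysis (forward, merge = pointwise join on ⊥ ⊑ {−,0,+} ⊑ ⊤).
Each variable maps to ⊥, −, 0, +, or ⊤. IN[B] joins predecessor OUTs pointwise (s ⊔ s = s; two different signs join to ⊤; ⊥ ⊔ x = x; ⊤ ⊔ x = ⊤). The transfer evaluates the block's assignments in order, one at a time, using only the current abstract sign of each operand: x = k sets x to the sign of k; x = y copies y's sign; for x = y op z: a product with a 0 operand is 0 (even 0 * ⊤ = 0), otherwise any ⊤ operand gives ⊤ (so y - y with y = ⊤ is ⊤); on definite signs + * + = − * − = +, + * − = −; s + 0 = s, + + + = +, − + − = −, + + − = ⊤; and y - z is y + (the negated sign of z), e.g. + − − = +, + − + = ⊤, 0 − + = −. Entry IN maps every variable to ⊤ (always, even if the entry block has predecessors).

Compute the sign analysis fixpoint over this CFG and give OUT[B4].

Answer: {a: ⊤, b: ⊤, c: +, d: ⊤, e: -, f: ⊤}

Derivation:
Per-block solution:
  B0:   IN=(all ⊤)   OUT={c:-; rest ⊤}
  B1:   IN={c:-; rest ⊤}   OUT={c:-; rest ⊤}
  B2:   IN={c:-; rest ⊤}   OUT={c:+; rest ⊤}
  B3:   IN={c:+; rest ⊤}   OUT={c:+, e:-; rest ⊤}
  B4:   IN={c:+, e:-; rest ⊤}   OUT={c:+, e:-; rest ⊤}

Merge at B4: IN[B4] = OUT[B3] = {a: ⊤, b: ⊤, c: +, d: ⊤, e: -, f: ⊤}
Applying B4's transfer function to that IN value gives OUT[B4] (row B4 above).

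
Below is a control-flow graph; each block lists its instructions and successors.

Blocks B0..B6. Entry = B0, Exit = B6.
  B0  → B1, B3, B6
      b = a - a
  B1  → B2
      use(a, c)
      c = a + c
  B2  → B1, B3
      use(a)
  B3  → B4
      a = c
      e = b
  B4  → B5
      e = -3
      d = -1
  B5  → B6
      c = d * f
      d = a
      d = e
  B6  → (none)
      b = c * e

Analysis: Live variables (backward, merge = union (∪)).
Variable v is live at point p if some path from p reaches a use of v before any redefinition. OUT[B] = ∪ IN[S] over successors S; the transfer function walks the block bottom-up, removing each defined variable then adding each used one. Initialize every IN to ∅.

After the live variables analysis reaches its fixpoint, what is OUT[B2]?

Answer: {a, b, c, f}

Trace:
Fixpoint table:
  B0:   IN={a, c, e, f}   OUT={a, b, c, e, f}
  B1:   IN={a, b, c, f}   OUT={a, b, c, f}
  B2:   IN={a, b, c, f}   OUT={a, b, c, f}
  B3:   IN={b, c, f}   OUT={a, f}
  B4:   IN={a, f}   OUT={a, d, e, f}
  B5:   IN={a, d, e, f}   OUT={c, e}
  B6:   IN={c, e}   OUT={}

Merge at B2: OUT[B2] = IN[B1] ⊔ IN[B3] = {a, b, c, f}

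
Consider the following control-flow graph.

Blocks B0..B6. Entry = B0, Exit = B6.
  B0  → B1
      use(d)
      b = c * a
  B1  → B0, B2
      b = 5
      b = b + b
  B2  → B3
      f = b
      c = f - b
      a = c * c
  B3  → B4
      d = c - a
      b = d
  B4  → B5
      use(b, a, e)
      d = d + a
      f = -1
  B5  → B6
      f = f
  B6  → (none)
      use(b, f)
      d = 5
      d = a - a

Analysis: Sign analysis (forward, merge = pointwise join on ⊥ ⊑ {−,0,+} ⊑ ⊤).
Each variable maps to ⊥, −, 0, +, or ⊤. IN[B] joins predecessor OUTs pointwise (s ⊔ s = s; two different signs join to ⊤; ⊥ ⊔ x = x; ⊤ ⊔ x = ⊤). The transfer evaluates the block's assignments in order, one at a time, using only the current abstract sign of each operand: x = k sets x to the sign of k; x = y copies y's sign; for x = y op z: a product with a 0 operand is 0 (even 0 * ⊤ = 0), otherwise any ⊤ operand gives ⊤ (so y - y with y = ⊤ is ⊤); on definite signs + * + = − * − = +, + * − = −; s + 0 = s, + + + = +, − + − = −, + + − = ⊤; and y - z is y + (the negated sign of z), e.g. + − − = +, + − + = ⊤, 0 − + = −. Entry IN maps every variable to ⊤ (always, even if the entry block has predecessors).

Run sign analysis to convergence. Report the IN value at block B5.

Answer: {a: ⊤, b: ⊤, c: ⊤, d: ⊤, e: ⊤, f: -}

Trace:
Per-block solution:
  B0: | IN=(all ⊤) | OUT=(all ⊤)
  B1: | IN=(all ⊤) | OUT={b:+; rest ⊤}
  B2: | IN={b:+; rest ⊤} | OUT={b:+, f:+; rest ⊤}
  B3: | IN={b:+, f:+; rest ⊤} | OUT={f:+; rest ⊤}
  B4: | IN={f:+; rest ⊤} | OUT={f:-; rest ⊤}
  B5: | IN={f:-; rest ⊤} | OUT={f:-; rest ⊤}
  B6: | IN={f:-; rest ⊤} | OUT={f:-; rest ⊤}

Merge at B5: IN[B5] = OUT[B4] = {a: ⊤, b: ⊤, c: ⊤, d: ⊤, e: ⊤, f: -}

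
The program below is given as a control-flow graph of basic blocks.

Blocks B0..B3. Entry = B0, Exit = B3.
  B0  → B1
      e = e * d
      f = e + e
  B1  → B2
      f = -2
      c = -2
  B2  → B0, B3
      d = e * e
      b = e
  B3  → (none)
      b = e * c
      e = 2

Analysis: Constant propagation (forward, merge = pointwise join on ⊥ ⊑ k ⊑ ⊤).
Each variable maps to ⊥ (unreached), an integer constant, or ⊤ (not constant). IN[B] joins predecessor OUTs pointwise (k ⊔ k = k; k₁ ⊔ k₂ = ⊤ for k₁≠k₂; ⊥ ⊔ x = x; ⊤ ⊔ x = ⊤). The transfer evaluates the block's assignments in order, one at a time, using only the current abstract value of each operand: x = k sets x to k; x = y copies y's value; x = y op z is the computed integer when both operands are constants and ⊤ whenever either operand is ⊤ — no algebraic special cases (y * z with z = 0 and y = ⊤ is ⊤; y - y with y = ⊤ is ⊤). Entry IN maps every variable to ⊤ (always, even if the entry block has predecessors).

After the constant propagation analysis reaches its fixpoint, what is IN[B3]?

Answer: {a: ⊤, b: ⊤, c: -2, d: ⊤, e: ⊤, f: -2}

Trace:
Converged values:
  B0:  IN=(all ⊤)  OUT=(all ⊤)
  B1:  IN=(all ⊤)  OUT={c:-2, f:-2; rest ⊤}
  B2:  IN={c:-2, f:-2; rest ⊤}  OUT={c:-2, f:-2; rest ⊤}
  B3:  IN={c:-2, f:-2; rest ⊤}  OUT={c:-2, e:2, f:-2; rest ⊤}

Merge at B3: IN[B3] = OUT[B2] = {a: ⊤, b: ⊤, c: -2, d: ⊤, e: ⊤, f: -2}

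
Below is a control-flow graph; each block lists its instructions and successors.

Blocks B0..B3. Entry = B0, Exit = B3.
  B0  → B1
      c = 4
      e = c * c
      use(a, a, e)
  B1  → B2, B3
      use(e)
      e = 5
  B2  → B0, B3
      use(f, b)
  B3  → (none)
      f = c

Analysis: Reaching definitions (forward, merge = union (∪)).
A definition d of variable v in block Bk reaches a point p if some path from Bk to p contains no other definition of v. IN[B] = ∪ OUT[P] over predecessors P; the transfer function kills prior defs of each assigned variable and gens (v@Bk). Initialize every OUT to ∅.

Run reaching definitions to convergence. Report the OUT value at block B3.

Per-block solution:
  B0:  IN={c@B0, e@B1}  OUT={c@B0, e@B0}
  B1:  IN={c@B0, e@B0}  OUT={c@B0, e@B1}
  B2:  IN={c@B0, e@B1}  OUT={c@B0, e@B1}
  B3:  IN={c@B0, e@B1}  OUT={c@B0, e@B1, f@B3}

Merge at B3: IN[B3] = OUT[B1] ⊔ OUT[B2] = {c@B0, e@B1}
Applying B3's transfer function to that IN value gives OUT[B3] (row B3 above).

Answer: {c@B0, e@B1, f@B3}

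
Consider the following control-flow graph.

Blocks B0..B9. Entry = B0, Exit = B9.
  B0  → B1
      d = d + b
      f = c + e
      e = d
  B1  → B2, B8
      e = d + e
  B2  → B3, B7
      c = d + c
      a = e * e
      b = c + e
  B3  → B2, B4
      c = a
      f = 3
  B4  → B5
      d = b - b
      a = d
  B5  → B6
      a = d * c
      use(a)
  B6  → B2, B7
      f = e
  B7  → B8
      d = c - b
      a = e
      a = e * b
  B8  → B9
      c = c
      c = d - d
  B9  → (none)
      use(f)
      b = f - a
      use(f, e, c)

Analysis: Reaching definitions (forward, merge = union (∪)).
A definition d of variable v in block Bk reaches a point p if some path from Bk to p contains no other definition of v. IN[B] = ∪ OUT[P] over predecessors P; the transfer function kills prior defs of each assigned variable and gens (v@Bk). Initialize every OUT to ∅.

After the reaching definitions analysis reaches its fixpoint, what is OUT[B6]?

Answer: {a@B5, b@B2, c@B3, d@B4, e@B1, f@B6}

Working:
Converged values:
  B0:  IN={}  OUT={d@B0, e@B0, f@B0}
  B1:  IN={d@B0, e@B0, f@B0}  OUT={d@B0, e@B1, f@B0}
  B2:  IN={a@B2, a@B5, b@B2, c@B3, d@B0, d@B4, e@B1, f@B0, f@B3, f@B6}  OUT={a@B2, b@B2, c@B2, d@B0, d@B4, e@B1, f@B0, f@B3, f@B6}
  B3:  IN={a@B2, b@B2, c@B2, d@B0, d@B4, e@B1, f@B0, f@B3, f@B6}  OUT={a@B2, b@B2, c@B3, d@B0, d@B4, e@B1, f@B3}
  B4:  IN={a@B2, b@B2, c@B3, d@B0, d@B4, e@B1, f@B3}  OUT={a@B4, b@B2, c@B3, d@B4, e@B1, f@B3}
  B5:  IN={a@B4, b@B2, c@B3, d@B4, e@B1, f@B3}  OUT={a@B5, b@B2, c@B3, d@B4, e@B1, f@B3}
  B6:  IN={a@B5, b@B2, c@B3, d@B4, e@B1, f@B3}  OUT={a@B5, b@B2, c@B3, d@B4, e@B1, f@B6}
  B7:  IN={a@B2, a@B5, b@B2, c@B2, c@B3, d@B0, d@B4, e@B1, f@B0, f@B3, f@B6}  OUT={a@B7, b@B2, c@B2, c@B3, d@B7, e@B1, f@B0, f@B3, f@B6}
  B8:  IN={a@B7, b@B2, c@B2, c@B3, d@B0, d@B7, e@B1, f@B0, f@B3, f@B6}  OUT={a@B7, b@B2, c@B8, d@B0, d@B7, e@B1, f@B0, f@B3, f@B6}
  B9:  IN={a@B7, b@B2, c@B8, d@B0, d@B7, e@B1, f@B0, f@B3, f@B6}  OUT={a@B7, b@B9, c@B8, d@B0, d@B7, e@B1, f@B0, f@B3, f@B6}

Merge at B6: IN[B6] = OUT[B5] = {a@B5, b@B2, c@B3, d@B4, e@B1, f@B3}
Applying B6's transfer function to that IN value gives OUT[B6] (row B6 above).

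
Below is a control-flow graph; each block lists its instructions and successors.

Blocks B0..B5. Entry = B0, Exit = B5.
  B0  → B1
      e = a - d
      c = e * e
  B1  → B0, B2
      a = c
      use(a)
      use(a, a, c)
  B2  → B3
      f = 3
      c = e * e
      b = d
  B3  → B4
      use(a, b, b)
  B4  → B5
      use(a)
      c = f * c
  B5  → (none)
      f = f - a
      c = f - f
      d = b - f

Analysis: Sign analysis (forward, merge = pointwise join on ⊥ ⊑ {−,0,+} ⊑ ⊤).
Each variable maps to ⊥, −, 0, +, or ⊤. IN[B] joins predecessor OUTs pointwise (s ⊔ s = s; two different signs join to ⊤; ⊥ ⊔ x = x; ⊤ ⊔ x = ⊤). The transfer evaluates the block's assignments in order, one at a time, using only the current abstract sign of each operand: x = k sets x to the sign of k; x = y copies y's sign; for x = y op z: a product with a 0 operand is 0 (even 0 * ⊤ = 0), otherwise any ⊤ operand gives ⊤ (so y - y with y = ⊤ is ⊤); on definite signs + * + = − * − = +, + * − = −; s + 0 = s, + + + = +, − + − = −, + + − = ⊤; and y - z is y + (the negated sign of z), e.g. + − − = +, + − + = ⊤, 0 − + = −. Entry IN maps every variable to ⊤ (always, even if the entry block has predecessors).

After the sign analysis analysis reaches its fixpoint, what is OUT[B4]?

Answer: {a: ⊤, b: ⊤, c: ⊤, d: ⊤, e: ⊤, f: +}

Trace:
Converged values:
  B0:  IN=(all ⊤)  OUT=(all ⊤)
  B1:  IN=(all ⊤)  OUT=(all ⊤)
  B2:  IN=(all ⊤)  OUT={f:+; rest ⊤}
  B3:  IN={f:+; rest ⊤}  OUT={f:+; rest ⊤}
  B4:  IN={f:+; rest ⊤}  OUT={f:+; rest ⊤}
  B5:  IN={f:+; rest ⊤}  OUT=(all ⊤)

Merge at B4: IN[B4] = OUT[B3] = {a: ⊤, b: ⊤, c: ⊤, d: ⊤, e: ⊤, f: +}
Applying B4's transfer function to that IN value gives OUT[B4] (row B4 above).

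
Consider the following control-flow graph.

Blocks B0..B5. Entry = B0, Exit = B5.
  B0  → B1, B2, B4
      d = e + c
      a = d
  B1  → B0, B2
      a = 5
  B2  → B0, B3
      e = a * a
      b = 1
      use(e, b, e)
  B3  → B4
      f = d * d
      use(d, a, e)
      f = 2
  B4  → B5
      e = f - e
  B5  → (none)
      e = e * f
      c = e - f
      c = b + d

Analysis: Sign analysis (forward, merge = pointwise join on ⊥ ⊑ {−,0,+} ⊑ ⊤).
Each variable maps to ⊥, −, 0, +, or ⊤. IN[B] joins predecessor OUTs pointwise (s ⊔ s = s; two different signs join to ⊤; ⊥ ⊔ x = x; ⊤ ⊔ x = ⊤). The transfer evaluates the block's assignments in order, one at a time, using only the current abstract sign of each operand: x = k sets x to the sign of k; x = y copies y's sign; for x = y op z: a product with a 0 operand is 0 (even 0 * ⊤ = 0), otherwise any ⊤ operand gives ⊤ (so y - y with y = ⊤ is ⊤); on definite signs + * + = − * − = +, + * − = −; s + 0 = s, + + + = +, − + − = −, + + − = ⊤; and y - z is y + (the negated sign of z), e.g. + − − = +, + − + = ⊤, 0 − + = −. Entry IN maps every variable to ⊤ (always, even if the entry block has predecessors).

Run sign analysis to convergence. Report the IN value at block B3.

Fixpoint table:
  B0:  IN=(all ⊤)  OUT=(all ⊤)
  B1:  IN=(all ⊤)  OUT={a:+; rest ⊤}
  B2:  IN=(all ⊤)  OUT={b:+; rest ⊤}
  B3:  IN={b:+; rest ⊤}  OUT={b:+, f:+; rest ⊤}
  B4:  IN=(all ⊤)  OUT=(all ⊤)
  B5:  IN=(all ⊤)  OUT=(all ⊤)

Merge at B3: IN[B3] = OUT[B2] = {a: ⊤, b: +, c: ⊤, d: ⊤, e: ⊤, f: ⊤}

Answer: {a: ⊤, b: +, c: ⊤, d: ⊤, e: ⊤, f: ⊤}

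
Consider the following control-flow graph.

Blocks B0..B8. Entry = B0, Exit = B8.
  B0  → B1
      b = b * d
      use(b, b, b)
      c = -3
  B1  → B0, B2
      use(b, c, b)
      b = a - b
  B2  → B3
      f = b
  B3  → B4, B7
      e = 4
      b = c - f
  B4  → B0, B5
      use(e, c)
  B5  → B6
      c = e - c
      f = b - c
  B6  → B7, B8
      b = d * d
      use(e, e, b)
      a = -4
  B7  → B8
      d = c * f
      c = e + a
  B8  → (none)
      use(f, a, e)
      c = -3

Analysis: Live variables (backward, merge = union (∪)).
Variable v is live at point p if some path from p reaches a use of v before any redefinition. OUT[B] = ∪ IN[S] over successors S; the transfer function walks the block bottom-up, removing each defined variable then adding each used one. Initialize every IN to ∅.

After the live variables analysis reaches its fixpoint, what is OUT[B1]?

Per-block solution:
  B0:   IN={a, b, d}   OUT={a, b, c, d}
  B1:   IN={a, b, c, d}   OUT={a, b, c, d}
  B2:   IN={a, b, c, d}   OUT={a, c, d, f}
  B3:   IN={a, c, d, f}   OUT={a, b, c, d, e, f}
  B4:   IN={a, b, c, d, e}   OUT={a, b, c, d, e}
  B5:   IN={b, c, d, e}   OUT={c, d, e, f}
  B6:   IN={c, d, e, f}   OUT={a, c, e, f}
  B7:   IN={a, c, e, f}   OUT={a, e, f}
  B8:   IN={a, e, f}   OUT={}

Merge at B1: OUT[B1] = IN[B0] ⊔ IN[B2] = {a, b, c, d}

Answer: {a, b, c, d}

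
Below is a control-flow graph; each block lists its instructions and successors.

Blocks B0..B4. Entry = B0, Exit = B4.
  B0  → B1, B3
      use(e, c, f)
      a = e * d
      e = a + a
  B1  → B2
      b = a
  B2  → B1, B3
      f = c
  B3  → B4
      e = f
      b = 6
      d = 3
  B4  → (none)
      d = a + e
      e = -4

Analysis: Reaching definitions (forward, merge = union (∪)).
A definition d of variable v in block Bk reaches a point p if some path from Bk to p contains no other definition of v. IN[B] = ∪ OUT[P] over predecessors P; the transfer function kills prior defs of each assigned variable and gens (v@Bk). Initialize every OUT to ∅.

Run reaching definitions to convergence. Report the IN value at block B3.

Answer: {a@B0, b@B1, e@B0, f@B2}

Trace:
Converged values:
  B0: | IN={} | OUT={a@B0, e@B0}
  B1: | IN={a@B0, b@B1, e@B0, f@B2} | OUT={a@B0, b@B1, e@B0, f@B2}
  B2: | IN={a@B0, b@B1, e@B0, f@B2} | OUT={a@B0, b@B1, e@B0, f@B2}
  B3: | IN={a@B0, b@B1, e@B0, f@B2} | OUT={a@B0, b@B3, d@B3, e@B3, f@B2}
  B4: | IN={a@B0, b@B3, d@B3, e@B3, f@B2} | OUT={a@B0, b@B3, d@B4, e@B4, f@B2}

Merge at B3: IN[B3] = OUT[B0] ⊔ OUT[B2] = {a@B0, b@B1, e@B0, f@B2}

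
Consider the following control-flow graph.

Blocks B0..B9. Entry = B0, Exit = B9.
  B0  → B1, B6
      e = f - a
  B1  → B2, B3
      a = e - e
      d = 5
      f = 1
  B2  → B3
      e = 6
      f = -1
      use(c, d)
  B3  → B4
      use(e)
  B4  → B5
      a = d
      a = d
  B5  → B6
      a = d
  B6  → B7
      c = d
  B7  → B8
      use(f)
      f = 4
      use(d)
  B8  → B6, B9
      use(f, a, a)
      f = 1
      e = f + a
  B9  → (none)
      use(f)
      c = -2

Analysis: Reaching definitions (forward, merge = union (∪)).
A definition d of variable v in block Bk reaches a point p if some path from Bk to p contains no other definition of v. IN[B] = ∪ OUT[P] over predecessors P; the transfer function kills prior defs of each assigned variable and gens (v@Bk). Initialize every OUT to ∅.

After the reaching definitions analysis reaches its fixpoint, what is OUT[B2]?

Answer: {a@B1, d@B1, e@B2, f@B2}

Derivation:
Converged values:
  B0: | IN={} | OUT={e@B0}
  B1: | IN={e@B0} | OUT={a@B1, d@B1, e@B0, f@B1}
  B2: | IN={a@B1, d@B1, e@B0, f@B1} | OUT={a@B1, d@B1, e@B2, f@B2}
  B3: | IN={a@B1, d@B1, e@B0, e@B2, f@B1, f@B2} | OUT={a@B1, d@B1, e@B0, e@B2, f@B1, f@B2}
  B4: | IN={a@B1, d@B1, e@B0, e@B2, f@B1, f@B2} | OUT={a@B4, d@B1, e@B0, e@B2, f@B1, f@B2}
  B5: | IN={a@B4, d@B1, e@B0, e@B2, f@B1, f@B2} | OUT={a@B5, d@B1, e@B0, e@B2, f@B1, f@B2}
  B6: | IN={a@B5, c@B6, d@B1, e@B0, e@B2, e@B8, f@B1, f@B2, f@B8} | OUT={a@B5, c@B6, d@B1, e@B0, e@B2, e@B8, f@B1, f@B2, f@B8}
  B7: | IN={a@B5, c@B6, d@B1, e@B0, e@B2, e@B8, f@B1, f@B2, f@B8} | OUT={a@B5, c@B6, d@B1, e@B0, e@B2, e@B8, f@B7}
  B8: | IN={a@B5, c@B6, d@B1, e@B0, e@B2, e@B8, f@B7} | OUT={a@B5, c@B6, d@B1, e@B8, f@B8}
  B9: | IN={a@B5, c@B6, d@B1, e@B8, f@B8} | OUT={a@B5, c@B9, d@B1, e@B8, f@B8}

Merge at B2: IN[B2] = OUT[B1] = {a@B1, d@B1, e@B0, f@B1}
Applying B2's transfer function to that IN value gives OUT[B2] (row B2 above).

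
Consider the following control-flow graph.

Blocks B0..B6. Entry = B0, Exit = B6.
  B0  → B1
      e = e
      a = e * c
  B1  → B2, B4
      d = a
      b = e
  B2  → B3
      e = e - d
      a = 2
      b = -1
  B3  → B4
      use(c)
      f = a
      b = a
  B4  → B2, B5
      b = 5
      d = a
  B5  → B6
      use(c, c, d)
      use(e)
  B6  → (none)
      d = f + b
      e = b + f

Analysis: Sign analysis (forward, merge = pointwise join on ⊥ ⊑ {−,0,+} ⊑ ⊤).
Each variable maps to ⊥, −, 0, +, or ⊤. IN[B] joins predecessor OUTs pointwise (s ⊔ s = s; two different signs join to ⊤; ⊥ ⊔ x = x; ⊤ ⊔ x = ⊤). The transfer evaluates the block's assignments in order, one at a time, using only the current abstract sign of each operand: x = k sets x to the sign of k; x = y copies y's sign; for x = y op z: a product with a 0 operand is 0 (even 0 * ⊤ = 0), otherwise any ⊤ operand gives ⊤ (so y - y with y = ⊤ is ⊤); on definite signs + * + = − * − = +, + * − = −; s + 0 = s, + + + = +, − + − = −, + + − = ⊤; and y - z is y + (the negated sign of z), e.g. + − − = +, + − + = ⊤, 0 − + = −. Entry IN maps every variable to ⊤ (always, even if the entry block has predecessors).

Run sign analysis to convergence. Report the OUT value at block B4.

Answer: {a: ⊤, b: +, c: ⊤, d: ⊤, e: ⊤, f: ⊤}

Working:
Fixpoint table:
  B0: | IN=(all ⊤) | OUT=(all ⊤)
  B1: | IN=(all ⊤) | OUT=(all ⊤)
  B2: | IN=(all ⊤) | OUT={a:+, b:-; rest ⊤}
  B3: | IN={a:+, b:-; rest ⊤} | OUT={a:+, b:+, f:+; rest ⊤}
  B4: | IN=(all ⊤) | OUT={b:+; rest ⊤}
  B5: | IN={b:+; rest ⊤} | OUT={b:+; rest ⊤}
  B6: | IN={b:+; rest ⊤} | OUT={b:+; rest ⊤}

Merge at B4: IN[B4] = OUT[B1] ⊔ OUT[B3] = {a: ⊤, b: ⊤, c: ⊤, d: ⊤, e: ⊤, f: ⊤}
Applying B4's transfer function to that IN value gives OUT[B4] (row B4 above).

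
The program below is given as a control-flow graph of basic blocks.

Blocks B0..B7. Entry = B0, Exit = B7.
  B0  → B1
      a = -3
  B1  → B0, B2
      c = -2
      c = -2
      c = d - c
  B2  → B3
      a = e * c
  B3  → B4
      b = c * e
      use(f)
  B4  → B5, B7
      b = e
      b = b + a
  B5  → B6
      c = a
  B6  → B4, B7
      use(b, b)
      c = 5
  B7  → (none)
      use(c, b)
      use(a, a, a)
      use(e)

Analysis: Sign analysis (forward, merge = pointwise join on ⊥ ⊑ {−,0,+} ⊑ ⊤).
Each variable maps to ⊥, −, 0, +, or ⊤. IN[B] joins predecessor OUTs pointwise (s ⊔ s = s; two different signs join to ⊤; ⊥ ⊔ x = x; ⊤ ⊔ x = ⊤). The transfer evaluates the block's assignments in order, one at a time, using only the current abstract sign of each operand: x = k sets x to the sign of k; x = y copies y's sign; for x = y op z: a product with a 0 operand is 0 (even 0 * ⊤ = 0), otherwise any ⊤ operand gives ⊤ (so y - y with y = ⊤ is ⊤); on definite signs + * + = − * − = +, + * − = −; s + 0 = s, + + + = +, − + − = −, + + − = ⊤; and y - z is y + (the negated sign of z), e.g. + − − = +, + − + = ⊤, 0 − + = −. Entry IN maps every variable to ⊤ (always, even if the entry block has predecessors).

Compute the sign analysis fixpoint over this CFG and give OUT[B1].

Answer: {a: -, b: ⊤, c: ⊤, d: ⊤, e: ⊤, f: ⊤}

Trace:
Converged values:
  B0: | IN=(all ⊤) | OUT={a:-; rest ⊤}
  B1: | IN={a:-; rest ⊤} | OUT={a:-; rest ⊤}
  B2: | IN={a:-; rest ⊤} | OUT=(all ⊤)
  B3: | IN=(all ⊤) | OUT=(all ⊤)
  B4: | IN=(all ⊤) | OUT=(all ⊤)
  B5: | IN=(all ⊤) | OUT=(all ⊤)
  B6: | IN=(all ⊤) | OUT={c:+; rest ⊤}
  B7: | IN=(all ⊤) | OUT=(all ⊤)

Merge at B1: IN[B1] = OUT[B0] = {a: -, b: ⊤, c: ⊤, d: ⊤, e: ⊤, f: ⊤}
Applying B1's transfer function to that IN value gives OUT[B1] (row B1 above).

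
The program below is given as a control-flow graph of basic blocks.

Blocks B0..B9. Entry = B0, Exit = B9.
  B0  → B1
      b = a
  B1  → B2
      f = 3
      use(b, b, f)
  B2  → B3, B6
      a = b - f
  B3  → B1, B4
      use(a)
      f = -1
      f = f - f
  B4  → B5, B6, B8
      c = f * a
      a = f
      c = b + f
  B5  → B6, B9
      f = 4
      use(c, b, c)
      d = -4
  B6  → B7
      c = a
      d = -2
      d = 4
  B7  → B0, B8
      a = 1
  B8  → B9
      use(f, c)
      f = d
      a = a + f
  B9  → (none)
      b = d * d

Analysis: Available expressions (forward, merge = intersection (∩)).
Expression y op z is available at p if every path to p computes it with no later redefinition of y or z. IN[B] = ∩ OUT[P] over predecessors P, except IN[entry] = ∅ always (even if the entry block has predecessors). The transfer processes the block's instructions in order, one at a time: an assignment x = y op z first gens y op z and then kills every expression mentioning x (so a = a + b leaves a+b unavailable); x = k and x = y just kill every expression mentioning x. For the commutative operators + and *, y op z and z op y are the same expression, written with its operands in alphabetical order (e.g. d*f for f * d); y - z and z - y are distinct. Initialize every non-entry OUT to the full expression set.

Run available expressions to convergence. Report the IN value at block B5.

Per-block solution:
  B0: | IN={} | OUT={}
  B1: | IN={} | OUT={}
  B2: | IN={} | OUT={b-f}
  B3: | IN={b-f} | OUT={}
  B4: | IN={} | OUT={b+f}
  B5: | IN={b+f} | OUT={}
  B6: | IN={} | OUT={}
  B7: | IN={} | OUT={}
  B8: | IN={} | OUT={}
  B9: | IN={} | OUT={d*d}

Merge at B5: IN[B5] = OUT[B4] = {b+f}

Answer: {b+f}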